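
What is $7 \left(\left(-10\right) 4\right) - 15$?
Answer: $-295$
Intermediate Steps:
$7 \left(\left(-10\right) 4\right) - 15 = 7 \left(-40\right) - 15 = -280 - 15 = -295$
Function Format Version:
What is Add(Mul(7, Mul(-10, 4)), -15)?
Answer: -295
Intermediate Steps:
Add(Mul(7, Mul(-10, 4)), -15) = Add(Mul(7, -40), -15) = Add(-280, -15) = -295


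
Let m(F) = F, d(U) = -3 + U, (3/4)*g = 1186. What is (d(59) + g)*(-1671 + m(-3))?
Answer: -2740896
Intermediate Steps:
g = 4744/3 (g = (4/3)*1186 = 4744/3 ≈ 1581.3)
(d(59) + g)*(-1671 + m(-3)) = ((-3 + 59) + 4744/3)*(-1671 - 3) = (56 + 4744/3)*(-1674) = (4912/3)*(-1674) = -2740896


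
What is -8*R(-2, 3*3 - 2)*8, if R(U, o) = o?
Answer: -448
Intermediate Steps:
-8*R(-2, 3*3 - 2)*8 = -8*(3*3 - 2)*8 = -8*(9 - 2)*8 = -8*7*8 = -56*8 = -448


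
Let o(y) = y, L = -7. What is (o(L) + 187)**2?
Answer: 32400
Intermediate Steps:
(o(L) + 187)**2 = (-7 + 187)**2 = 180**2 = 32400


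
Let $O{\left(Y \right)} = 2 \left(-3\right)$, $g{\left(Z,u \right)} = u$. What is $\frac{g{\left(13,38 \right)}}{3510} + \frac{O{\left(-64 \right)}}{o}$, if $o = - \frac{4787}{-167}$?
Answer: $- \frac{1667557}{8401185} \approx -0.19849$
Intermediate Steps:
$o = \frac{4787}{167}$ ($o = \left(-4787\right) \left(- \frac{1}{167}\right) = \frac{4787}{167} \approx 28.665$)
$O{\left(Y \right)} = -6$
$\frac{g{\left(13,38 \right)}}{3510} + \frac{O{\left(-64 \right)}}{o} = \frac{38}{3510} - \frac{6}{\frac{4787}{167}} = 38 \cdot \frac{1}{3510} - \frac{1002}{4787} = \frac{19}{1755} - \frac{1002}{4787} = - \frac{1667557}{8401185}$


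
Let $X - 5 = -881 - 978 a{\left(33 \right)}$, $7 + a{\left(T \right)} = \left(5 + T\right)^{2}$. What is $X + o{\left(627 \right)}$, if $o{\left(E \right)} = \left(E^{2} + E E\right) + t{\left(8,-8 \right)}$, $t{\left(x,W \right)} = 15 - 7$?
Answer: $-619996$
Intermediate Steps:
$a{\left(T \right)} = -7 + \left(5 + T\right)^{2}$
$t{\left(x,W \right)} = 8$
$o{\left(E \right)} = 8 + 2 E^{2}$ ($o{\left(E \right)} = \left(E^{2} + E E\right) + 8 = \left(E^{2} + E^{2}\right) + 8 = 2 E^{2} + 8 = 8 + 2 E^{2}$)
$X = -1406262$ ($X = 5 - \left(881 + 978 \left(-7 + \left(5 + 33\right)^{2}\right)\right) = 5 - \left(881 + 978 \left(-7 + 38^{2}\right)\right) = 5 - \left(881 + 978 \left(-7 + 1444\right)\right) = 5 - 1406267 = -1406262$)
$X + o{\left(627 \right)} = -1406262 + \left(8 + 2 \cdot 627^{2}\right) = -1406262 + \left(8 + 2 \cdot 393129\right) = -1406262 + \left(8 + 786258\right) = -1406262 + 786266 = -619996$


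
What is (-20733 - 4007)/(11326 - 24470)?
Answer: 6185/3286 ≈ 1.8822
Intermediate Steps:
(-20733 - 4007)/(11326 - 24470) = -24740/(-13144) = -24740*(-1/13144) = 6185/3286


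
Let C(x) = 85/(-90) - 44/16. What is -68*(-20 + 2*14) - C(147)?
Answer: -19451/36 ≈ -540.31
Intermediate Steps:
C(x) = -133/36 (C(x) = 85*(-1/90) - 44*1/16 = -17/18 - 11/4 = -133/36)
-68*(-20 + 2*14) - C(147) = -68*(-20 + 2*14) - 1*(-133/36) = -68*(-20 + 28) + 133/36 = -68*8 + 133/36 = -544 + 133/36 = -19451/36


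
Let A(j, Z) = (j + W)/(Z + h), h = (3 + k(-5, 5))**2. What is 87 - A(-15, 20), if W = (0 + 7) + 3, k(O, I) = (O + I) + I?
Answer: 7313/84 ≈ 87.060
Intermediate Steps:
k(O, I) = O + 2*I (k(O, I) = (I + O) + I = O + 2*I)
W = 10 (W = 7 + 3 = 10)
h = 64 (h = (3 + (-5 + 2*5))**2 = (3 + (-5 + 10))**2 = (3 + 5)**2 = 8**2 = 64)
A(j, Z) = (10 + j)/(64 + Z) (A(j, Z) = (j + 10)/(Z + 64) = (10 + j)/(64 + Z))
87 - A(-15, 20) = 87 - (10 - 15)/(64 + 20) = 87 - (-5)/84 = 87 - 1*(-5/84) = 87 + 5/84 = 7313/84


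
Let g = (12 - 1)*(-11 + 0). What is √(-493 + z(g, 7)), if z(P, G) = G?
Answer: 9*I*√6 ≈ 22.045*I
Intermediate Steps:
g = -121 (g = 11*(-11) = -121)
√(-493 + z(g, 7)) = √(-493 + 7) = √(-486) = 9*I*√6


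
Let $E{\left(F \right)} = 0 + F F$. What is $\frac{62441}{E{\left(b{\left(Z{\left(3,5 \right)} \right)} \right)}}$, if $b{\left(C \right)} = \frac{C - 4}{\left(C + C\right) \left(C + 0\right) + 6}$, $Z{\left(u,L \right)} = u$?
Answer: $35966016$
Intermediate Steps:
$b{\left(C \right)} = \frac{-4 + C}{6 + 2 C^{2}}$ ($b{\left(C \right)} = \frac{-4 + C}{2 C C + 6} = \frac{-4 + C}{2 C^{2} + 6} = \frac{-4 + C}{6 + 2 C^{2}}$)
$E{\left(F \right)} = F^{2}$ ($E{\left(F \right)} = 0 + F^{2} = F^{2}$)
$\frac{62441}{E{\left(b{\left(Z{\left(3,5 \right)} \right)} \right)}} = \frac{62441}{\left(\frac{-4 + 3}{2 \left(3 + 3^{2}\right)}\right)^{2}} = \frac{62441}{\left(\frac{1}{2} \frac{1}{3 + 9} \left(-1\right)\right)^{2}} = \frac{62441}{\left(\frac{1}{2} \cdot \frac{1}{12} \left(-1\right)\right)^{2}} = \frac{62441}{\left(- \frac{1}{24}\right)^{2}} = 62441 \frac{1}{\frac{1}{576}} = 62441 \cdot 576 = 35966016$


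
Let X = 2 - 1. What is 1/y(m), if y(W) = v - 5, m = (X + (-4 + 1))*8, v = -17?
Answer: -1/22 ≈ -0.045455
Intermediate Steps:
X = 1
m = -16 (m = (1 + (-4 + 1))*8 = (1 - 3)*8 = -2*8 = -16)
y(W) = -22 (y(W) = -17 - 5 = -22)
1/y(m) = 1/(-22) = -1/22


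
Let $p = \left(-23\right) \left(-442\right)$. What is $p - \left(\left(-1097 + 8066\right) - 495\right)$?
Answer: $3692$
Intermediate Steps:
$p = 10166$
$p - \left(\left(-1097 + 8066\right) - 495\right) = 10166 - \left(\left(-1097 + 8066\right) - 495\right) = 10166 - \left(6969 - 495\right) = 10166 - 6474 = 3692$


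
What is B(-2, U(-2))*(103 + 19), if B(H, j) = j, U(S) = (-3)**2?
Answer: 1098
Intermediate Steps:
U(S) = 9
B(-2, U(-2))*(103 + 19) = 9*(103 + 19) = 9*122 = 1098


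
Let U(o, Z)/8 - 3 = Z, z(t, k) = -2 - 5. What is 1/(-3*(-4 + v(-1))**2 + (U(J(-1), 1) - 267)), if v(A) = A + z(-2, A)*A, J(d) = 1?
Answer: -1/247 ≈ -0.0040486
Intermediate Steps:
z(t, k) = -7
U(o, Z) = 24 + 8*Z
v(A) = -6*A (v(A) = A - 7*A = -6*A)
1/(-3*(-4 + v(-1))**2 + (U(J(-1), 1) - 267)) = 1/(-3*(-4 - 6*(-1))**2 + ((24 + 8*1) - 267)) = 1/(-3*(-4 + 6)**2 + ((24 + 8) - 267)) = 1/(-3*2**2 + (32 - 267)) = 1/(-3*4 - 235) = 1/(-12 - 235) = 1/(-247) = -1/247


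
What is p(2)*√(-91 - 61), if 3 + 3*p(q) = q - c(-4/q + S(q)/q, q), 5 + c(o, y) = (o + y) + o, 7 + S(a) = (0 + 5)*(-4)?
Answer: 22*I*√38 ≈ 135.62*I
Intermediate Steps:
S(a) = -27 (S(a) = -7 + (0 + 5)*(-4) = -7 + 5*(-4) = -7 - 20 = -27)
c(o, y) = -5 + y + 2*o (c(o, y) = -5 + ((o + y) + o) = -5 + (y + 2*o) = -5 + y + 2*o)
p(q) = ⅔ + 62/(3*q) (p(q) = -1 + (q - (-5 + q + 2*(-4/q - 27/q)))/3 = -1 + (q - (-5 + q + 2*(-31/q)))/3 = -1 + (q - (-5 + q - 62/q))/3 = -1 + (q + (5 - q + 62/q))/3 = -1 + (5 + 62/q)/3 = -1 + (5/3 + 62/(3*q)) = ⅔ + 62/(3*q))
p(2)*√(-91 - 61) = ((⅔)*(31 + 2)/2)*√(-91 - 61) = ((⅔)*(½)*33)*√(-152) = 11*(2*I*√38) = 22*I*√38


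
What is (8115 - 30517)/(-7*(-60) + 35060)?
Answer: -11201/17740 ≈ -0.63140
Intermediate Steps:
(8115 - 30517)/(-7*(-60) + 35060) = -22402/(420 + 35060) = -22402/35480 = -22402*1/35480 = -11201/17740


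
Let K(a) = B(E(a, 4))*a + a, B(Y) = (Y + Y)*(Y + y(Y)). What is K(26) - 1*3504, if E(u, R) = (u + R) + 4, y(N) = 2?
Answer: 60170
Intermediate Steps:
E(u, R) = 4 + R + u (E(u, R) = (R + u) + 4 = 4 + R + u)
B(Y) = 2*Y*(2 + Y) (B(Y) = (Y + Y)*(Y + 2) = (2*Y)*(2 + Y) = 2*Y*(2 + Y))
K(a) = a + 2*a*(8 + a)*(10 + a) (K(a) = (2*(4 + 4 + a)*(2 + (4 + 4 + a)))*a + a = (2*(8 + a)*(2 + (8 + a)))*a + a = (2*(8 + a)*(10 + a))*a + a = 2*a*(8 + a)*(10 + a) + a = a + 2*a*(8 + a)*(10 + a))
K(26) - 1*3504 = 26*(1 + 2*(8 + 26)*(10 + 26)) - 1*3504 = 26*(1 + 2*34*36) - 3504 = 26*(1 + 2448) - 3504 = 26*2449 - 3504 = 63674 - 3504 = 60170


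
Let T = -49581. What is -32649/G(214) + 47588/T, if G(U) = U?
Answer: -1628953901/10610334 ≈ -153.53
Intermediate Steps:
-32649/G(214) + 47588/T = -32649/214 + 47588/(-49581) = -32649*1/214 + 47588*(-1/49581) = -32649/214 - 47588/49581 = -1628953901/10610334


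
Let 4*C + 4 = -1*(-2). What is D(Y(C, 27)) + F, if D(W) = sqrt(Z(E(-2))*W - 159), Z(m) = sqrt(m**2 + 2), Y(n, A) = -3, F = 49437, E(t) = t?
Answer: 49437 + sqrt(-159 - 3*sqrt(6)) ≈ 49437.0 + 12.898*I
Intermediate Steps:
C = -1/2 (C = -1 + (-1*(-2))/4 = -1 + (1/4)*2 = -1 + 1/2 = -1/2 ≈ -0.50000)
Z(m) = sqrt(2 + m**2)
D(W) = sqrt(-159 + W*sqrt(6)) (D(W) = sqrt(sqrt(2 + (-2)**2)*W - 159) = sqrt(sqrt(2 + 4)*W - 159) = sqrt(sqrt(6)*W - 159) = sqrt(W*sqrt(6) - 159) = sqrt(-159 + W*sqrt(6)))
D(Y(C, 27)) + F = sqrt(-159 - 3*sqrt(6)) + 49437 = 49437 + sqrt(-159 - 3*sqrt(6))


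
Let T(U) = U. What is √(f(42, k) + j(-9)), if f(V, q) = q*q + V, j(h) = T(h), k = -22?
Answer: √517 ≈ 22.738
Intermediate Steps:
j(h) = h
f(V, q) = V + q² (f(V, q) = q² + V = V + q²)
√(f(42, k) + j(-9)) = √((42 + (-22)²) - 9) = √((42 + 484) - 9) = √(526 - 9) = √517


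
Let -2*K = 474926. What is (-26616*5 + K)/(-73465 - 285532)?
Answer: 370543/358997 ≈ 1.0322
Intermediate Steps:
K = -237463 (K = -½*474926 = -237463)
(-26616*5 + K)/(-73465 - 285532) = (-26616*5 - 237463)/(-73465 - 285532) = (-133080 - 237463)/(-358997) = -370543*(-1/358997) = 370543/358997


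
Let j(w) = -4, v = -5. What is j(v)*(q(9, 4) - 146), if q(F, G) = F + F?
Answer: 512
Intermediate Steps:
q(F, G) = 2*F
j(v)*(q(9, 4) - 146) = -4*(2*9 - 146) = -4*(18 - 146) = -4*(-128) = 512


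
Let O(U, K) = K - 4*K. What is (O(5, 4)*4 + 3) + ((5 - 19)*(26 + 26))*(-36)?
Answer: 26163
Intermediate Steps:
O(U, K) = -3*K
(O(5, 4)*4 + 3) + ((5 - 19)*(26 + 26))*(-36) = (-3*4*4 + 3) + ((5 - 19)*(26 + 26))*(-36) = (-12*4 + 3) - 14*52*(-36) = (-48 + 3) - 728*(-36) = -45 + 26208 = 26163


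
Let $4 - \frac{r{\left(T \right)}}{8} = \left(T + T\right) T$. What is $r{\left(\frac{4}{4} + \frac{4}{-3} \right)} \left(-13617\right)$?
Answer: $-411536$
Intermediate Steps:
$r{\left(T \right)} = 32 - 16 T^{2}$ ($r{\left(T \right)} = 32 - 8 \left(T + T\right) T = 32 - 8 \cdot 2 T T = 32 - 8 \cdot 2 T^{2} = 32 - 16 T^{2}$)
$r{\left(\frac{4}{4} + \frac{4}{-3} \right)} \left(-13617\right) = \left(32 - 16 \left(\frac{4}{4} + \frac{4}{-3}\right)^{2}\right) \left(-13617\right) = \left(32 - 16 \left(4 \cdot \frac{1}{4} + 4 \left(- \frac{1}{3}\right)\right)^{2}\right) \left(-13617\right) = \left(32 - 16 \left(1 - \frac{4}{3}\right)^{2}\right) \left(-13617\right) = \left(32 - 16 \left(- \frac{1}{3}\right)^{2}\right) \left(-13617\right) = \left(32 - \frac{16}{9}\right) \left(-13617\right) = \frac{272}{9} \left(-13617\right) = -411536$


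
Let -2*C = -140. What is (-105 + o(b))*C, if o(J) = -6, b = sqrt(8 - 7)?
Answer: -7770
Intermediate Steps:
b = 1 (b = sqrt(1) = 1)
C = 70 (C = -1/2*(-140) = 70)
(-105 + o(b))*C = (-105 - 6)*70 = -111*70 = -7770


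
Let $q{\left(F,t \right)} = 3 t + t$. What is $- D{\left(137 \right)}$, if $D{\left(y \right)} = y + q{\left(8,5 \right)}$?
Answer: $-157$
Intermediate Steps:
$q{\left(F,t \right)} = 4 t$
$D{\left(y \right)} = 20 + y$ ($D{\left(y \right)} = y + 4 \cdot 5 = y + 20 = 20 + y$)
$- D{\left(137 \right)} = - (20 + 137) = \left(-1\right) 157 = -157$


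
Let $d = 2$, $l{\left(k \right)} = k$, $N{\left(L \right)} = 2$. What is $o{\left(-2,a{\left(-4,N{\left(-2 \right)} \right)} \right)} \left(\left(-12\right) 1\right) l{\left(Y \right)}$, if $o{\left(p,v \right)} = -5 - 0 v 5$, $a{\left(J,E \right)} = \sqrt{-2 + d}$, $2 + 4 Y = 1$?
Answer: $-15$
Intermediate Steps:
$Y = - \frac{1}{4}$ ($Y = - \frac{1}{2} + \frac{1}{4} \cdot 1 = - \frac{1}{2} + \frac{1}{4} = - \frac{1}{4} \approx -0.25$)
$a{\left(J,E \right)} = 0$ ($a{\left(J,E \right)} = \sqrt{-2 + 2} = \sqrt{0} = 0$)
$o{\left(p,v \right)} = -5$ ($o{\left(p,v \right)} = -5 - 0 \cdot 5 = -5 - 0 = -5 + 0 = -5$)
$o{\left(-2,a{\left(-4,N{\left(-2 \right)} \right)} \right)} \left(\left(-12\right) 1\right) l{\left(Y \right)} = - 5 \left(\left(-12\right) 1\right) \left(- \frac{1}{4}\right) = \left(-5\right) \left(-12\right) \left(- \frac{1}{4}\right) = 60 \left(- \frac{1}{4}\right) = -15$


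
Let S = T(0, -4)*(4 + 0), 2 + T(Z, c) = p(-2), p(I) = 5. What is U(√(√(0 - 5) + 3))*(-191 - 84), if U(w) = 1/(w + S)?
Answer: -275/(12 + √(3 + I*√5)) ≈ -19.837 + 0.87309*I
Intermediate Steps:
T(Z, c) = 3 (T(Z, c) = -2 + 5 = 3)
S = 12 (S = 3*(4 + 0) = 3*4 = 12)
U(w) = 1/(12 + w) (U(w) = 1/(w + 12) = 1/(12 + w))
U(√(√(0 - 5) + 3))*(-191 - 84) = (-191 - 84)/(12 + √(√(0 - 5) + 3)) = -275/(12 + √(√(-5) + 3)) = -275/(12 + √(I*√5 + 3)) = -275/(12 + √(3 + I*√5))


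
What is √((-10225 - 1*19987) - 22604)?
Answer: 4*I*√3301 ≈ 229.82*I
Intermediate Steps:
√((-10225 - 1*19987) - 22604) = √((-10225 - 19987) - 22604) = √(-30212 - 22604) = √(-52816) = 4*I*√3301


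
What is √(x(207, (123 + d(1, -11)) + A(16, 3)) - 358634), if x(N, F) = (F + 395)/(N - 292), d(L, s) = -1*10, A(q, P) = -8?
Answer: I*√103646926/17 ≈ 598.87*I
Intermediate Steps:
d(L, s) = -10
x(N, F) = (395 + F)/(-292 + N)
√(x(207, (123 + d(1, -11)) + A(16, 3)) - 358634) = √((395 + ((123 - 10) - 8))/(-292 + 207) - 358634) = √((395 + (113 - 8))/(-85) - 358634) = √(-(395 + 105)/85 - 358634) = √(-1/85*500 - 358634) = √(-100/17 - 358634) = √(-6096878/17) = I*√103646926/17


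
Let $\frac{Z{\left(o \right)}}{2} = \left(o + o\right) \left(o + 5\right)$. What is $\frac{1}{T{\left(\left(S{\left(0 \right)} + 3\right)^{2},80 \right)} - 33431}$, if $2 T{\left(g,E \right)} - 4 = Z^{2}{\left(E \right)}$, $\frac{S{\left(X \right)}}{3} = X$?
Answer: $\frac{1}{369886571} \approx 2.7035 \cdot 10^{-9}$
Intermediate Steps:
$Z{\left(o \right)} = 4 o \left(5 + o\right)$ ($Z{\left(o \right)} = 2 \left(o + o\right) \left(o + 5\right) = 2 \cdot 2 o \left(5 + o\right) = 4 o \left(5 + o\right)$)
$S{\left(X \right)} = 3 X$
$T{\left(g,E \right)} = 2 + 8 E^{2} \left(5 + E\right)^{2}$ ($T{\left(g,E \right)} = 2 + \frac{\left(4 E \left(5 + E\right)\right)^{2}}{2} = 2 + \frac{16 E^{2} \left(5 + E\right)^{2}}{2} = 2 + 8 E^{2} \left(5 + E\right)^{2}$)
$\frac{1}{T{\left(\left(S{\left(0 \right)} + 3\right)^{2},80 \right)} - 33431} = \frac{1}{\left(2 + 8 \cdot 80^{2} \left(5 + 80\right)^{2}\right) - 33431} = \frac{1}{\left(2 + 8 \cdot 6400 \cdot 85^{2}\right) - 33431} = \frac{1}{\left(2 + 8 \cdot 6400 \cdot 7225\right) - 33431} = \frac{1}{\left(2 + 369920000\right) - 33431} = \frac{1}{369920002 - 33431} = \frac{1}{369886571}$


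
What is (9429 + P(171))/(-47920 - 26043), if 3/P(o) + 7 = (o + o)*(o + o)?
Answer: -1102787556/8650490591 ≈ -0.12748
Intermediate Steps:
P(o) = 3/(-7 + 4*o**2) (P(o) = 3/(-7 + (o + o)*(o + o)) = 3/(-7 + (2*o)*(2*o)) = 3/(-7 + 4*o**2))
(9429 + P(171))/(-47920 - 26043) = (9429 + 3/(-7 + 4*171**2))/(-47920 - 26043) = (9429 + 3/(-7 + 4*29241))/(-73963) = (9429 + 3/(-7 + 116964))*(-1/73963) = (9429 + 3/116957)*(-1/73963) = (1102787556/116957)*(-1/73963) = -1102787556/8650490591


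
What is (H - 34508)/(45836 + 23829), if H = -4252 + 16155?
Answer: -4521/13933 ≈ -0.32448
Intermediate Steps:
H = 11903
(H - 34508)/(45836 + 23829) = (11903 - 34508)/(45836 + 23829) = -22605/69665 = -22605*1/69665 = -4521/13933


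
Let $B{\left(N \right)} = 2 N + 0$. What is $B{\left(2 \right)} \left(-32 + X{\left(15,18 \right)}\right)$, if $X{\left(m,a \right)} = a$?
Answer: $-56$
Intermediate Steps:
$B{\left(N \right)} = 2 N$
$B{\left(2 \right)} \left(-32 + X{\left(15,18 \right)}\right) = 2 \cdot 2 \left(-32 + 18\right) = 4 \left(-14\right) = -56$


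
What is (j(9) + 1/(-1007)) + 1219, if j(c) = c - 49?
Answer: 1187252/1007 ≈ 1179.0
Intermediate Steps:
j(c) = -49 + c
(j(9) + 1/(-1007)) + 1219 = ((-49 + 9) + 1/(-1007)) + 1219 = (-40 - 1/1007) + 1219 = -40281/1007 + 1219 = 1187252/1007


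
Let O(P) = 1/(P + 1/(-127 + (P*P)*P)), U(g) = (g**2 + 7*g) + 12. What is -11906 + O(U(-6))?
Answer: -6369621/535 ≈ -11906.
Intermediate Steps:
U(g) = 12 + g**2 + 7*g
O(P) = 1/(P + 1/(-127 + P**3)) (O(P) = 1/(P + 1/(-127 + P**2*P)) = 1/(P + 1/(-127 + P**3)))
-11906 + O(U(-6)) = -11906 + (-127 + (12 + (-6)**2 + 7*(-6))**3)/(1 + (12 + (-6)**2 + 7*(-6))**4 - 127*(12 + (-6)**2 + 7*(-6))) = -11906 + (-127 + (12 + 36 - 42)**3)/(1 + (12 + 36 - 42)**4 - 127*(12 + 36 - 42)) = -11906 + (-127 + 6**3)/(1 + 6**4 - 127*6) = -11906 + (-127 + 216)/(1 + 1296 - 762) = -11906 + 89/535 = -6369621/535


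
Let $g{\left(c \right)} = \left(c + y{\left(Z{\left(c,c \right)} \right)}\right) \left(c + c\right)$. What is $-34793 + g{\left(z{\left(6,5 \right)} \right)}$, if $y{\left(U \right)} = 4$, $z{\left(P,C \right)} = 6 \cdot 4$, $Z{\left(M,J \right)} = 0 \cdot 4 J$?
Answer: $-33449$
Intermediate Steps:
$Z{\left(M,J \right)} = 0$ ($Z{\left(M,J \right)} = 0 J = 0$)
$z{\left(P,C \right)} = 24$
$g{\left(c \right)} = 2 c \left(4 + c\right)$ ($g{\left(c \right)} = \left(c + 4\right) \left(c + c\right) = \left(4 + c\right) 2 c = 2 c \left(4 + c\right)$)
$-34793 + g{\left(z{\left(6,5 \right)} \right)} = -34793 + 2 \cdot 24 \left(4 + 24\right) = -34793 + 2 \cdot 24 \cdot 28 = -34793 + 1344 = -33449$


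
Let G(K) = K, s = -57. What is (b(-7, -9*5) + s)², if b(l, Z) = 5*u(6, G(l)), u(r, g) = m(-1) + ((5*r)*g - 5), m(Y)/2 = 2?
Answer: 1236544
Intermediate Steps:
m(Y) = 4 (m(Y) = 2*2 = 4)
u(r, g) = -1 + 5*g*r (u(r, g) = 4 + ((5*r)*g - 5) = 4 + (5*g*r - 5) = 4 + (-5 + 5*g*r) = -1 + 5*g*r)
b(l, Z) = -5 + 150*l (b(l, Z) = 5*(-1 + 5*l*6) = 5*(-1 + 30*l) = -5 + 150*l)
(b(-7, -9*5) + s)² = ((-5 + 150*(-7)) - 57)² = ((-5 - 1050) - 57)² = (-1055 - 57)² = (-1112)² = 1236544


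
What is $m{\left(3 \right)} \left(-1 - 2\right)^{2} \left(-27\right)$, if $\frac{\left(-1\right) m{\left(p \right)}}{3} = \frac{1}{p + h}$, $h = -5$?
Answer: $- \frac{729}{2} \approx -364.5$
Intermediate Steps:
$m{\left(p \right)} = - \frac{3}{-5 + p}$ ($m{\left(p \right)} = - \frac{3}{p - 5} = - \frac{3}{-5 + p}$)
$m{\left(3 \right)} \left(-1 - 2\right)^{2} \left(-27\right) = - \frac{3}{-5 + 3} \left(-1 - 2\right)^{2} \left(-27\right) = - \frac{3}{-2} \left(-3\right)^{2} \left(-27\right) = \left(-3\right) \left(- \frac{1}{2}\right) 9 \left(-27\right) = \frac{3}{2} \cdot 9 \left(-27\right) = \frac{27}{2} \left(-27\right) = - \frac{729}{2}$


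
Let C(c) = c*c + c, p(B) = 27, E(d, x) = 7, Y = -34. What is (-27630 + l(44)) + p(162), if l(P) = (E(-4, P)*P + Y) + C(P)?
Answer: -25349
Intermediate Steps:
C(c) = c + c**2 (C(c) = c**2 + c = c + c**2)
l(P) = -34 + 7*P + P*(1 + P) (l(P) = (7*P - 34) + P*(1 + P) = (-34 + 7*P) + P*(1 + P) = -34 + 7*P + P*(1 + P))
(-27630 + l(44)) + p(162) = (-27630 + (-34 + 44**2 + 8*44)) + 27 = (-27630 + (-34 + 1936 + 352)) + 27 = (-27630 + 2254) + 27 = -25376 + 27 = -25349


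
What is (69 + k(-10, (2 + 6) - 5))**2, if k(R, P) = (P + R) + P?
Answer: 4225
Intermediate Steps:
k(R, P) = R + 2*P
(69 + k(-10, (2 + 6) - 5))**2 = (69 + (-10 + 2*((2 + 6) - 5)))**2 = (69 + (-10 + 2*(8 - 5)))**2 = (69 + (-10 + 2*3))**2 = (69 + (-10 + 6))**2 = (69 - 4)**2 = 65**2 = 4225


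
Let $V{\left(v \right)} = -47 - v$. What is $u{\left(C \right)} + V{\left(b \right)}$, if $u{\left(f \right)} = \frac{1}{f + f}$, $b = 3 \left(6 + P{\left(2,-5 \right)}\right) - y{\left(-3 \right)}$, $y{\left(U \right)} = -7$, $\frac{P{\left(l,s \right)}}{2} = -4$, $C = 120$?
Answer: $- \frac{11519}{240} \approx -47.996$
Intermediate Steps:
$P{\left(l,s \right)} = -8$ ($P{\left(l,s \right)} = 2 \left(-4\right) = -8$)
$b = 1$ ($b = 3 \left(6 - 8\right) - -7 = 3 \left(-2\right) + 7 = -6 + 7 = 1$)
$u{\left(f \right)} = \frac{1}{2 f}$
$u{\left(C \right)} + V{\left(b \right)} = \frac{1}{2 \cdot 120} - 48 = \frac{1}{2} \cdot \frac{1}{120} - 48 = \frac{1}{240} - 48 = - \frac{11519}{240}$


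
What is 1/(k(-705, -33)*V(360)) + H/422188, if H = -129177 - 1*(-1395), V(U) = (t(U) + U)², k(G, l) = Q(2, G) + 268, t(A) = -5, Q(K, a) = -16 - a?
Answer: -7705632943081/25459187131950 ≈ -0.30267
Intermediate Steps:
k(G, l) = 252 - G (k(G, l) = (-16 - G) + 268 = 252 - G)
V(U) = (-5 + U)²
H = -127782 (H = -129177 + 1395 = -127782)
1/(k(-705, -33)*V(360)) + H/422188 = 1/((252 - 1*(-705))*((-5 + 360)²)) - 127782/422188 = 1/((252 + 705)*(355²)) - 127782*1/422188 = 1/(957*126025) - 63891/211094 = (1/957)*(1/126025) - 63891/211094 = 1/120605925 - 63891/211094 = -7705632943081/25459187131950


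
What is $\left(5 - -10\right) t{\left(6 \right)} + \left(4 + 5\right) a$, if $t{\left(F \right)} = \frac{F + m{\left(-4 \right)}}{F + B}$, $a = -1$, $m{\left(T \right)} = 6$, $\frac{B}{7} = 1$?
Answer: $\frac{63}{13} \approx 4.8462$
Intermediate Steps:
$B = 7$ ($B = 7 \cdot 1 = 7$)
$t{\left(F \right)} = \frac{6 + F}{7 + F}$ ($t{\left(F \right)} = \frac{F + 6}{F + 7} = \frac{6 + F}{7 + F}$)
$\left(5 - -10\right) t{\left(6 \right)} + \left(4 + 5\right) a = \left(5 - -10\right) \frac{6 + 6}{7 + 6} + \left(4 + 5\right) \left(-1\right) = \left(5 + 10\right) \frac{1}{13} \cdot 12 + 9 \left(-1\right) = 15 \cdot \frac{1}{13} \cdot 12 - 9 = 15 \cdot \frac{12}{13} - 9 = \frac{180}{13} - 9 = \frac{63}{13}$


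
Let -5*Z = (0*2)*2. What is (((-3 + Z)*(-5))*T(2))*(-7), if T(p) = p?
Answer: -210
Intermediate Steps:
Z = 0 (Z = -0*2*2/5 = -0*2 = -⅕*0 = 0)
(((-3 + Z)*(-5))*T(2))*(-7) = (((-3 + 0)*(-5))*2)*(-7) = (-3*(-5)*2)*(-7) = (15*2)*(-7) = 30*(-7) = -210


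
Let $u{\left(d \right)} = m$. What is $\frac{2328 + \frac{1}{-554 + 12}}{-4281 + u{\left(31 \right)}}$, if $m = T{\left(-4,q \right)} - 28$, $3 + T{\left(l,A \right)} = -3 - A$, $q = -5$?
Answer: $- \frac{252355}{467204} \approx -0.54014$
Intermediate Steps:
$T{\left(l,A \right)} = -6 - A$ ($T{\left(l,A \right)} = -3 - \left(3 + A\right) = -6 - A$)
$m = -29$ ($m = \left(-6 - -5\right) - 28 = \left(-6 + 5\right) - 28 = -1 - 28 = -29$)
$u{\left(d \right)} = -29$
$\frac{2328 + \frac{1}{-554 + 12}}{-4281 + u{\left(31 \right)}} = \frac{2328 + \frac{1}{-554 + 12}}{-4281 - 29} = \frac{2328 + \frac{1}{-542}}{-4310} = \left(2328 - \frac{1}{542}\right) \left(- \frac{1}{4310}\right) = \frac{1261775}{542} \left(- \frac{1}{4310}\right) = - \frac{252355}{467204}$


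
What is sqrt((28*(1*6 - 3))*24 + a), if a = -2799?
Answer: 3*I*sqrt(87) ≈ 27.982*I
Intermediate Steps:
sqrt((28*(1*6 - 3))*24 + a) = sqrt((28*(1*6 - 3))*24 - 2799) = sqrt((28*(6 - 3))*24 - 2799) = sqrt((28*3)*24 - 2799) = sqrt(84*24 - 2799) = sqrt(2016 - 2799) = sqrt(-783) = 3*I*sqrt(87)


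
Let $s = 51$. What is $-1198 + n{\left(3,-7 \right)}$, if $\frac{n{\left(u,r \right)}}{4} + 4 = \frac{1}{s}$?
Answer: $- \frac{61910}{51} \approx -1213.9$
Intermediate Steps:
$n{\left(u,r \right)} = - \frac{812}{51}$ ($n{\left(u,r \right)} = -16 + \frac{4}{51} = - \frac{812}{51}$)
$-1198 + n{\left(3,-7 \right)} = -1198 - \frac{812}{51} = - \frac{61910}{51}$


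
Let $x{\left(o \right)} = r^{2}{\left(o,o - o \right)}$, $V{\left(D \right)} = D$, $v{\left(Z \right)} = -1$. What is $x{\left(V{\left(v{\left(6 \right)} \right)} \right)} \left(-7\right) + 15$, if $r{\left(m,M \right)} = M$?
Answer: $15$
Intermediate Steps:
$x{\left(o \right)} = 0$ ($x{\left(o \right)} = \left(o - o\right)^{2} = 0^{2} = 0$)
$x{\left(V{\left(v{\left(6 \right)} \right)} \right)} \left(-7\right) + 15 = 0 \left(-7\right) + 15 = 0 + 15 = 15$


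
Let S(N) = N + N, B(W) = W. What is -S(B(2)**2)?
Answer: -8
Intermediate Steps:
S(N) = 2*N
-S(B(2)**2) = -2*2**2 = -2*4 = -1*8 = -8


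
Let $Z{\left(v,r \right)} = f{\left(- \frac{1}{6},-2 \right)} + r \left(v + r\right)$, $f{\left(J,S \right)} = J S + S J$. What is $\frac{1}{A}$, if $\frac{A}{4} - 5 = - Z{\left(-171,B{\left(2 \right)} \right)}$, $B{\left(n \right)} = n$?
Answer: $\frac{3}{4108} \approx 0.00073028$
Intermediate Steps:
$f{\left(J,S \right)} = 2 J S$ ($f{\left(J,S \right)} = J S + J S = 2 J S$)
$Z{\left(v,r \right)} = \frac{2}{3} + r \left(r + v\right)$ ($Z{\left(v,r \right)} = 2 \left(- \frac{1}{6}\right) \left(-2\right) + r \left(v + r\right) = 2 \left(\left(-1\right) \frac{1}{6}\right) \left(-2\right) + r \left(r + v\right) = 2 \left(- \frac{1}{6}\right) \left(-2\right) + r \left(r + v\right) = \frac{2}{3} + r \left(r + v\right)$)
$A = \frac{4108}{3}$ ($A = 20 + 4 \left(- (\frac{2}{3} + 2^{2} + 2 \left(-171\right))\right) = 20 + 4 \left(- (\frac{2}{3} + 4 - 342)\right) = 20 + 4 \left(\left(-1\right) \left(- \frac{1012}{3}\right)\right) = 20 + 4 \cdot \frac{1012}{3} = 20 + \frac{4048}{3} = \frac{4108}{3} \approx 1369.3$)
$\frac{1}{A} = \frac{1}{\frac{4108}{3}} = \frac{3}{4108}$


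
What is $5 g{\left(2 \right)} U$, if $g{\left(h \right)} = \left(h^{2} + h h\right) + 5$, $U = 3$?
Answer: $195$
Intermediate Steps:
$g{\left(h \right)} = 5 + 2 h^{2}$ ($g{\left(h \right)} = \left(h^{2} + h^{2}\right) + 5 = 2 h^{2} + 5 = 5 + 2 h^{2}$)
$5 g{\left(2 \right)} U = 5 \left(5 + 2 \cdot 2^{2}\right) 3 = 5 \left(5 + 2 \cdot 4\right) 3 = 5 \left(5 + 8\right) 3 = 5 \cdot 13 \cdot 3 = 65 \cdot 3 = 195$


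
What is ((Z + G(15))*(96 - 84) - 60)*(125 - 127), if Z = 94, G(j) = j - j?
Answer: -2136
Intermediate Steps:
G(j) = 0
((Z + G(15))*(96 - 84) - 60)*(125 - 127) = ((94 + 0)*(96 - 84) - 60)*(125 - 127) = (94*12 - 60)*(-2) = (1128 - 60)*(-2) = 1068*(-2) = -2136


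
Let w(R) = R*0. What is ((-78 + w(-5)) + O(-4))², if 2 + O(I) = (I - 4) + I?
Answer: 8464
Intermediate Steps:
w(R) = 0
O(I) = -6 + 2*I (O(I) = -2 + ((I - 4) + I) = -2 + ((-4 + I) + I) = -2 + (-4 + 2*I) = -6 + 2*I)
((-78 + w(-5)) + O(-4))² = ((-78 + 0) + (-6 + 2*(-4)))² = (-78 + (-6 - 8))² = (-78 - 14)² = (-92)² = 8464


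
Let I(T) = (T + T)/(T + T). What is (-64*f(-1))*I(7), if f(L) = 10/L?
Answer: 640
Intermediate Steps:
I(T) = 1 (I(T) = (2*T)/((2*T)) = (2*T)*(1/(2*T)) = 1)
(-64*f(-1))*I(7) = -640/(-1)*1 = -640*(-1)*1 = -64*(-10)*1 = 640*1 = 640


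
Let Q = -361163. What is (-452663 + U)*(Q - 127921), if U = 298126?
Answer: 75581574108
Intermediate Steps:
(-452663 + U)*(Q - 127921) = (-452663 + 298126)*(-361163 - 127921) = -154537*(-489084) = 75581574108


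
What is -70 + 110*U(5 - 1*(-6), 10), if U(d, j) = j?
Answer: 1030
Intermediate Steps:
-70 + 110*U(5 - 1*(-6), 10) = -70 + 110*10 = -70 + 1100 = 1030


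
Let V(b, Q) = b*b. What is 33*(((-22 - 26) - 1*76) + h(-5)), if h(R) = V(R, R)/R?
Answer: -4257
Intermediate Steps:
V(b, Q) = b²
h(R) = R (h(R) = R²/R = R)
33*(((-22 - 26) - 1*76) + h(-5)) = 33*(((-22 - 26) - 1*76) - 5) = 33*((-48 - 76) - 5) = 33*(-124 - 5) = 33*(-129) = -4257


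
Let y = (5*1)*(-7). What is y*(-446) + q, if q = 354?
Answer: 15964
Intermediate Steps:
y = -35 (y = 5*(-7) = -35)
y*(-446) + q = -35*(-446) + 354 = 15610 + 354 = 15964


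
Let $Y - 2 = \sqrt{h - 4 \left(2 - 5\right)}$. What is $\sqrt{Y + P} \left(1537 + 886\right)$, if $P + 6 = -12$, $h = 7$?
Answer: $2423 \sqrt{-16 + \sqrt{19}} \approx 8267.0 i$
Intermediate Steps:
$P = -18$ ($P = -6 - 12 = -18$)
$Y = 2 + \sqrt{19}$ ($Y = 2 + \sqrt{7 - 4 \left(2 - 5\right)} = 2 + \sqrt{7 - -12} = 2 + \sqrt{7 + 12} = 2 + \sqrt{19} \approx 6.3589$)
$\sqrt{Y + P} \left(1537 + 886\right) = \sqrt{\left(2 + \sqrt{19}\right) - 18} \left(1537 + 886\right) = \sqrt{-16 + \sqrt{19}} \cdot 2423 = 2423 \sqrt{-16 + \sqrt{19}}$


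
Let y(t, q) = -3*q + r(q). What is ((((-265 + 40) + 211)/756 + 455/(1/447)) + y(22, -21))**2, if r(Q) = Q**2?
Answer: 121220210100025/2916 ≈ 4.1571e+10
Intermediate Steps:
y(t, q) = q**2 - 3*q (y(t, q) = -3*q + q**2 = q**2 - 3*q)
((((-265 + 40) + 211)/756 + 455/(1/447)) + y(22, -21))**2 = ((((-265 + 40) + 211)/756 + 455/(1/447)) - 21*(-3 - 21))**2 = (((-225 + 211)*(1/756) + 455/(1/447)) - 21*(-24))**2 = ((-14*1/756 + 455*447) + 504)**2 = ((-1/54 + 203385) + 504)**2 = (10982789/54 + 504)**2 = (11010005/54)**2 = 121220210100025/2916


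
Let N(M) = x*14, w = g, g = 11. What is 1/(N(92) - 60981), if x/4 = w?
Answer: -1/60365 ≈ -1.6566e-5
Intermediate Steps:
w = 11
x = 44 (x = 4*11 = 44)
N(M) = 616 (N(M) = 44*14 = 616)
1/(N(92) - 60981) = 1/(616 - 60981) = 1/(-60365) = -1/60365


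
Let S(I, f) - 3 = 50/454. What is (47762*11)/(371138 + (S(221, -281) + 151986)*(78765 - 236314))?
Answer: -59630857/2717798493273 ≈ -2.1941e-5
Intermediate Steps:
S(I, f) = 706/227 (S(I, f) = 3 + 50/454 = 3 + 50*(1/454) = 3 + 25/227 = 706/227)
(47762*11)/(371138 + (S(221, -281) + 151986)*(78765 - 236314)) = (47762*11)/(371138 + (706/227 + 151986)*(78765 - 236314)) = 525382/(371138 + (34501528/227)*(-157549)) = 525382/(371138 - 5435681234872/227) = 525382/(-5435596986546/227) = 525382*(-227/5435596986546) = -59630857/2717798493273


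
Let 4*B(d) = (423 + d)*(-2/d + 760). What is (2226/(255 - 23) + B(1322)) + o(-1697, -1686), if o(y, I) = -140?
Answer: 6352969562/19169 ≈ 3.3142e+5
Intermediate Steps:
B(d) = (423 + d)*(760 - 2/d)/4 (B(d) = ((423 + d)*(-2/d + 760))/4 = ((423 + d)*(760 - 2/d))/4 = (423 + d)*(760 - 2/d)/4)
(2226/(255 - 23) + B(1322)) + o(-1697, -1686) = (2226/(255 - 23) + (1/2)*(-423 + 1322*(160739 + 380*1322))/1322) - 140 = (2226/232 + (1/2)*(1/1322)*(-423 + 1322*(160739 + 502360))) - 140 = ((1/232)*2226 + (1/2)*(1/1322)*(-423 + 1322*663099)) - 140 = (1113/116 + (1/2)*(1/1322)*(-423 + 876616878)) - 140 = (1113/116 + (1/2)*(1/1322)*876616455) - 140 = (1113/116 + 876616455/2644) - 140 = 6355653222/19169 - 140 = 6352969562/19169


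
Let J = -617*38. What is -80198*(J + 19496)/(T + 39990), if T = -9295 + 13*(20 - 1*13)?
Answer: 158391050/15393 ≈ 10290.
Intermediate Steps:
J = -23446
T = -9204 (T = -9295 + 13*(20 - 13) = -9295 + 13*7 = -9295 + 91 = -9204)
-80198*(J + 19496)/(T + 39990) = -80198*(-23446 + 19496)/(-9204 + 39990) = -80198/(30786/(-3950)) = -80198/(30786*(-1/3950)) = -80198/(-15393/1975) = -80198*(-1975/15393) = 158391050/15393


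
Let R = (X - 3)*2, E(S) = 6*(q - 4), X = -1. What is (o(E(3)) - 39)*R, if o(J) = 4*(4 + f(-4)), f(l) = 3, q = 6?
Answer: 88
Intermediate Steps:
E(S) = 12 (E(S) = 6*(6 - 4) = 6*2 = 12)
R = -8 (R = (-1 - 3)*2 = -4*2 = -8)
o(J) = 28 (o(J) = 4*(4 + 3) = 4*7 = 28)
(o(E(3)) - 39)*R = (28 - 39)*(-8) = -11*(-8) = 88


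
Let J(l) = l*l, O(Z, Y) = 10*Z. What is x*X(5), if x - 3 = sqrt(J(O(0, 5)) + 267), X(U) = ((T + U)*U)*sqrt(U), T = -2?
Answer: 15*sqrt(5)*(3 + sqrt(267)) ≈ 648.69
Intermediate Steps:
J(l) = l**2
X(U) = U**(3/2)*(-2 + U) (X(U) = ((-2 + U)*U)*sqrt(U) = (U*(-2 + U))*sqrt(U) = U**(3/2)*(-2 + U))
x = 3 + sqrt(267) (x = 3 + sqrt((10*0)**2 + 267) = 3 + sqrt(0**2 + 267) = 3 + sqrt(0 + 267) = 3 + sqrt(267) ≈ 19.340)
x*X(5) = (3 + sqrt(267))*(5**(3/2)*(-2 + 5)) = (3 + sqrt(267))*((5*sqrt(5))*3) = (3 + sqrt(267))*(15*sqrt(5)) = 15*sqrt(5)*(3 + sqrt(267))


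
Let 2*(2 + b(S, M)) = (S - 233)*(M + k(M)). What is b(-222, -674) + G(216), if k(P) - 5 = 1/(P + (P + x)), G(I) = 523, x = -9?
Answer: 207239232/1357 ≈ 1.5272e+5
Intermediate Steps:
k(P) = 5 + 1/(-9 + 2*P) (k(P) = 5 + 1/(P + (P - 9)) = 5 + 1/(P + (-9 + P)) = 5 + 1/(-9 + 2*P))
b(S, M) = -2 + (-233 + S)*(M + 2*(-22 + 5*M)/(-9 + 2*M))/2 (b(S, M) = -2 + ((S - 233)*(M + 2*(-22 + 5*M)/(-9 + 2*M)))/2 = -2 + ((-233 + S)*(M + 2*(-22 + 5*M)/(-9 + 2*M)))/2 = -2 + (-233 + S)*(M + 2*(-22 + 5*M)/(-9 + 2*M))/2)
b(-222, -674) + G(216) = (10288 - 466*(-674)**2 - 241*(-674) - 44*(-222) - 674*(-222) + 2*(-222)*(-674)**2)/(2*(-9 + 2*(-674))) + 523 = (10288 - 466*454276 + 162434 + 9768 + 149628 + 2*(-222)*454276)/(2*(-9 - 1348)) + 523 = (1/2)*(10288 - 211692616 + 162434 + 9768 + 149628 - 201698544)/(-1357) + 523 = (1/2)*(-1/1357)*(-413059042) + 523 = 206529521/1357 + 523 = 207239232/1357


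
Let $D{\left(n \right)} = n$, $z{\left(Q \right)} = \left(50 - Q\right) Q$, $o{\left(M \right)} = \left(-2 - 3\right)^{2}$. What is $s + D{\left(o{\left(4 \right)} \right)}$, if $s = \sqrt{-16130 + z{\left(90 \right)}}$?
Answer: $25 + i \sqrt{19730} \approx 25.0 + 140.46 i$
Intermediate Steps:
$o{\left(M \right)} = 25$ ($o{\left(M \right)} = \left(-5\right)^{2} = 25$)
$z{\left(Q \right)} = Q \left(50 - Q\right)$
$s = i \sqrt{19730}$ ($s = \sqrt{-16130 + 90 \left(50 - 90\right)} = \sqrt{-16130 + 90 \left(-40\right)} = \sqrt{-16130 - 3600} = \sqrt{-19730} = i \sqrt{19730} \approx 140.46 i$)
$s + D{\left(o{\left(4 \right)} \right)} = i \sqrt{19730} + 25 = 25 + i \sqrt{19730}$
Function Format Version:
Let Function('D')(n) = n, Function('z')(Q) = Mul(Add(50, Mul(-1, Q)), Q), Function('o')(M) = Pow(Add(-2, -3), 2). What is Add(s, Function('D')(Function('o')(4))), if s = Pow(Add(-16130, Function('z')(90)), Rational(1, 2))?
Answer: Add(25, Mul(I, Pow(19730, Rational(1, 2)))) ≈ Add(25.000, Mul(140.46, I))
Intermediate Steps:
Function('o')(M) = 25 (Function('o')(M) = Pow(-5, 2) = 25)
Function('z')(Q) = Mul(Q, Add(50, Mul(-1, Q)))
s = Mul(I, Pow(19730, Rational(1, 2))) (s = Pow(Add(-16130, Mul(90, Add(50, Mul(-1, 90)))), Rational(1, 2)) = Pow(Add(-16130, Mul(90, Add(50, -90))), Rational(1, 2)) = Pow(Add(-16130, Mul(90, -40)), Rational(1, 2)) = Pow(Add(-16130, -3600), Rational(1, 2)) = Pow(-19730, Rational(1, 2)) = Mul(I, Pow(19730, Rational(1, 2))) ≈ Mul(140.46, I))
Add(s, Function('D')(Function('o')(4))) = Add(Mul(I, Pow(19730, Rational(1, 2))), 25) = Add(25, Mul(I, Pow(19730, Rational(1, 2))))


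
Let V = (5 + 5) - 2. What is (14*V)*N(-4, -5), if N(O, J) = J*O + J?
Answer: 1680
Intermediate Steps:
V = 8 (V = 10 - 2 = 8)
N(O, J) = J + J*O
(14*V)*N(-4, -5) = (14*8)*(-5*(1 - 4)) = 112*(-5*(-3)) = 112*15 = 1680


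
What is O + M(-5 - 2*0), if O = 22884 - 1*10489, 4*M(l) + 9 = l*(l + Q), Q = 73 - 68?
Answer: 49571/4 ≈ 12393.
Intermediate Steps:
Q = 5
M(l) = -9/4 + l*(5 + l)/4 (M(l) = -9/4 + (l*(l + 5))/4 = -9/4 + (l*(5 + l))/4 = -9/4 + l*(5 + l)/4)
O = 12395 (O = 22884 - 10489 = 12395)
O + M(-5 - 2*0) = 12395 + (-9/4 + (-5 - 2*0)²/4 + 5*(-5 - 2*0)/4) = 12395 + (-9/4 + (-5 + 0)²/4 + 5*(-5 + 0)/4) = 12395 + (-9/4 + (¼)*(-5)² + (5/4)*(-5)) = 12395 + (-9/4 + (¼)*25 - 25/4) = 12395 + (-9/4 + 25/4 - 25/4) = 12395 - 9/4 = 49571/4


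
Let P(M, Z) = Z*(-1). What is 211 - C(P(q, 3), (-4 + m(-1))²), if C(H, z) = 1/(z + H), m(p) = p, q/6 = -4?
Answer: 4641/22 ≈ 210.95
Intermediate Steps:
q = -24 (q = 6*(-4) = -24)
P(M, Z) = -Z
C(H, z) = 1/(H + z)
211 - C(P(q, 3), (-4 + m(-1))²) = 211 - 1/(-1*3 + (-4 - 1)²) = 211 - 1/(-3 + (-5)²) = 211 - 1/(-3 + 25) = 211 - 1/22 = 4641/22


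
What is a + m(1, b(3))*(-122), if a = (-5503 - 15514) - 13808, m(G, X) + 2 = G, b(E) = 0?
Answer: -34703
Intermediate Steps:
m(G, X) = -2 + G
a = -34825 (a = -21017 - 13808 = -34825)
a + m(1, b(3))*(-122) = -34825 + (-2 + 1)*(-122) = -34825 - 1*(-122) = -34825 + 122 = -34703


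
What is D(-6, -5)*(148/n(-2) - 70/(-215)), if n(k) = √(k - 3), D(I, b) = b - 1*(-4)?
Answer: -14/43 + 148*I*√5/5 ≈ -0.32558 + 66.188*I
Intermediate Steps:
D(I, b) = 4 + b (D(I, b) = b + 4 = 4 + b)
n(k) = √(-3 + k)
D(-6, -5)*(148/n(-2) - 70/(-215)) = (4 - 5)*(148/(√(-3 - 2)) - 70/(-215)) = -(148/(√(-5)) - 70*(-1/215)) = -(148/((I*√5)) + 14/43) = -(148*(-I*√5/5) + 14/43) = -(-148*I*√5/5 + 14/43) = -(14/43 - 148*I*√5/5) = -14/43 + 148*I*√5/5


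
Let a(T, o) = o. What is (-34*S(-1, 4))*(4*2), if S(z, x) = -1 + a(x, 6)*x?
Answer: -6256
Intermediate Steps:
S(z, x) = -1 + 6*x
(-34*S(-1, 4))*(4*2) = (-34*(-1 + 6*4))*(4*2) = -34*(-1 + 24)*8 = -34*23*8 = -782*8 = -6256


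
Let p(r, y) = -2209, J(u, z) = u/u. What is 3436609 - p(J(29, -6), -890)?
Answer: 3438818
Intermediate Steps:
J(u, z) = 1
3436609 - p(J(29, -6), -890) = 3436609 - 1*(-2209) = 3436609 + 2209 = 3438818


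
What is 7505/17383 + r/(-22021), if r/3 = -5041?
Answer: 428150714/382791043 ≈ 1.1185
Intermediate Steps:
r = -15123 (r = 3*(-5041) = -15123)
7505/17383 + r/(-22021) = 7505/17383 - 15123/(-22021) = 7505*(1/17383) - 15123*(-1/22021) = 7505/17383 + 15123/22021 = 428150714/382791043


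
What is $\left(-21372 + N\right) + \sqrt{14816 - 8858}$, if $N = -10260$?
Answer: $-31632 + 3 \sqrt{662} \approx -31555.0$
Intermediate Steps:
$\left(-21372 + N\right) + \sqrt{14816 - 8858} = \left(-21372 - 10260\right) + \sqrt{14816 - 8858} = -31632 + \sqrt{5958} = -31632 + 3 \sqrt{662}$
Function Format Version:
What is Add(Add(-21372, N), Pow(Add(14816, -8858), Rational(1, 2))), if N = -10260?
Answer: Add(-31632, Mul(3, Pow(662, Rational(1, 2)))) ≈ -31555.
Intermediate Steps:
Add(Add(-21372, N), Pow(Add(14816, -8858), Rational(1, 2))) = Add(Add(-21372, -10260), Pow(Add(14816, -8858), Rational(1, 2))) = Add(-31632, Pow(5958, Rational(1, 2))) = Add(-31632, Mul(3, Pow(662, Rational(1, 2))))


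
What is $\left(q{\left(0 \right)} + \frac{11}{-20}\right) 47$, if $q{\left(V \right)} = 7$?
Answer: $\frac{6063}{20} \approx 303.15$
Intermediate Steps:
$\left(q{\left(0 \right)} + \frac{11}{-20}\right) 47 = \left(7 + \frac{11}{-20}\right) 47 = \left(7 + 11 \left(- \frac{1}{20}\right)\right) 47 = \left(7 - \frac{11}{20}\right) 47 = \frac{129}{20} \cdot 47 = \frac{6063}{20}$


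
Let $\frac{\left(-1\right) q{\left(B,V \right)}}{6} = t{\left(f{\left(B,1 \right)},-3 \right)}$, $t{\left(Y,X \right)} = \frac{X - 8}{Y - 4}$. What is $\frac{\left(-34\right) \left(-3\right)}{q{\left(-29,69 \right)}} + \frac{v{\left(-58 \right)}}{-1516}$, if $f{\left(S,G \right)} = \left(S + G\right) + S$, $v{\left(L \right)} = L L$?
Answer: $- \frac{402274}{4169} \approx -96.492$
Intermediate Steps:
$v{\left(L \right)} = L^{2}$
$f{\left(S,G \right)} = G + 2 S$ ($f{\left(S,G \right)} = \left(G + S\right) + S = G + 2 S$)
$t{\left(Y,X \right)} = \frac{-8 + X}{-4 + Y}$
$q{\left(B,V \right)} = \frac{66}{-3 + 2 B}$ ($q{\left(B,V \right)} = - 6 \frac{-8 - 3}{-4 + \left(1 + 2 B\right)} = - 6 \frac{1}{-3 + 2 B} \left(-11\right) = - 6 \left(- \frac{11}{-3 + 2 B}\right) = \frac{66}{-3 + 2 B}$)
$\frac{\left(-34\right) \left(-3\right)}{q{\left(-29,69 \right)}} + \frac{v{\left(-58 \right)}}{-1516} = \frac{\left(-34\right) \left(-3\right)}{66 \frac{1}{-3 + 2 \left(-29\right)}} + \frac{\left(-58\right)^{2}}{-1516} = \frac{102}{66 \frac{1}{-3 - 58}} + 3364 \left(- \frac{1}{1516}\right) = \frac{102}{66 \frac{1}{-61}} - \frac{841}{379} = \frac{102}{66 \left(- \frac{1}{61}\right)} - \frac{841}{379} = \frac{102}{- \frac{66}{61}} - \frac{841}{379} = 102 \left(- \frac{61}{66}\right) - \frac{841}{379} = - \frac{1037}{11} - \frac{841}{379} = - \frac{402274}{4169}$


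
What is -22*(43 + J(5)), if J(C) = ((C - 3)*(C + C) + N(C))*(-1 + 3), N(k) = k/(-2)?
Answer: -1716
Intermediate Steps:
N(k) = -k/2 (N(k) = k*(-½) = -k/2)
J(C) = -C + 4*C*(-3 + C) (J(C) = ((C - 3)*(C + C) - C/2)*(-1 + 3) = ((-3 + C)*(2*C) - C/2)*2 = (2*C*(-3 + C) - C/2)*2 = (-C/2 + 2*C*(-3 + C))*2 = -C + 4*C*(-3 + C))
-22*(43 + J(5)) = -22*(43 + 5*(-13 + 4*5)) = -22*(43 + 5*(-13 + 20)) = -22*(43 + 5*7) = -22*(43 + 35) = -22*78 = -1716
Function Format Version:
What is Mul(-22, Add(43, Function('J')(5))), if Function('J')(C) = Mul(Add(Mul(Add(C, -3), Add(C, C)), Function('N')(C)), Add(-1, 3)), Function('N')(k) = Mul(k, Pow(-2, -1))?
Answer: -1716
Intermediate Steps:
Function('N')(k) = Mul(Rational(-1, 2), k) (Function('N')(k) = Mul(k, Rational(-1, 2)) = Mul(Rational(-1, 2), k))
Function('J')(C) = Add(Mul(-1, C), Mul(4, C, Add(-3, C))) (Function('J')(C) = Mul(Add(Mul(Add(C, -3), Add(C, C)), Mul(Rational(-1, 2), C)), Add(-1, 3)) = Mul(Add(Mul(Add(-3, C), Mul(2, C)), Mul(Rational(-1, 2), C)), 2) = Mul(Add(Mul(2, C, Add(-3, C)), Mul(Rational(-1, 2), C)), 2) = Mul(Add(Mul(Rational(-1, 2), C), Mul(2, C, Add(-3, C))), 2) = Add(Mul(-1, C), Mul(4, C, Add(-3, C))))
Mul(-22, Add(43, Function('J')(5))) = Mul(-22, Add(43, Mul(5, Add(-13, Mul(4, 5))))) = Mul(-22, Add(43, Mul(5, Add(-13, 20)))) = Mul(-22, Add(43, Mul(5, 7))) = Mul(-22, Add(43, 35)) = Mul(-22, 78) = -1716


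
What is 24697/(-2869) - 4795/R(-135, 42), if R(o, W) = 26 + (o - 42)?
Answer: 66408/2869 ≈ 23.147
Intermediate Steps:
R(o, W) = -16 + o (R(o, W) = 26 + (-42 + o) = -16 + o)
24697/(-2869) - 4795/R(-135, 42) = 24697/(-2869) - 4795/(-16 - 135) = 24697*(-1/2869) - 4795/(-151) = -24697/2869 - 4795*(-1/151) = -24697/2869 + 4795/151 = 66408/2869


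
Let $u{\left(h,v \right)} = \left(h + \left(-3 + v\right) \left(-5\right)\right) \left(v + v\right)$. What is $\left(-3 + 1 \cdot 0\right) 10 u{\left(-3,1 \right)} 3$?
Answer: $-1260$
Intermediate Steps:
$u{\left(h,v \right)} = 2 v \left(15 + h - 5 v\right)$ ($u{\left(h,v \right)} = \left(h - \left(-15 + 5 v\right)\right) 2 v = \left(15 + h - 5 v\right) 2 v = 2 v \left(15 + h - 5 v\right)$)
$\left(-3 + 1 \cdot 0\right) 10 u{\left(-3,1 \right)} 3 = \left(-3 + 1 \cdot 0\right) 10 \cdot 2 \cdot 1 \left(15 - 3 - 5\right) 3 = \left(-3 + 0\right) 10 \cdot 2 \cdot 1 \left(15 - 3 - 5\right) 3 = \left(-3\right) 10 \cdot 2 \cdot 1 \cdot 7 \cdot 3 = - 30 \cdot 14 \cdot 3 = \left(-30\right) 42 = -1260$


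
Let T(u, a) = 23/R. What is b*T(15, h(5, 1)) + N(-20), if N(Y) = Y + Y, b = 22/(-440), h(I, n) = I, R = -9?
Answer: -7177/180 ≈ -39.872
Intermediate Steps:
T(u, a) = -23/9 (T(u, a) = 23/(-9) = 23*(-⅑) = -23/9)
b = -1/20 (b = 22*(-1/440) = -1/20 ≈ -0.050000)
N(Y) = 2*Y
b*T(15, h(5, 1)) + N(-20) = -1/20*(-23/9) + 2*(-20) = 23/180 - 40 = -7177/180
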